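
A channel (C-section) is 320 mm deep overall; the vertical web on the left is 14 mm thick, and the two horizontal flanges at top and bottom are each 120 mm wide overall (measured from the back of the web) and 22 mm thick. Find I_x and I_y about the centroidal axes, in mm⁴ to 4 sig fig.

Break the section into simple shapes (no overlaps), measuring from the bottom-left corner of the bounding box.
Web: 14 × 320, A = 4 480 mm², y = 160 mm, Ī = 38 229 333 mm⁴.
Top flange (beyond web): 106 × 22, A = 2 332 mm², y = 309 mm, Ī = 94057.3 mm⁴.
Bottom flange (beyond web): 106 × 22, A = 2 332 mm², y = 11 mm, Ī = 94057.3 mm⁴.
By symmetry the centroid is at mid-height, ȳ = 160 mm.
Transfer each piece to the centroidal x-axis using Ī + A·d² with d = y − 160:
  web: d = 0 mm → contributes +38 229 333 mm⁴
  top flange (beyond web): d = 149 mm → contributes +51 866 789 mm⁴
  bottom flange (beyond web): d = -149 mm → contributes +51 866 789 mm⁴
Total I = 141 962 912 mm⁴.
For the y-axis: x̄ = 37.6037 mm.
Repeating about the centroidal y-axis gives I_y = 12 666 500 mm⁴.

I_x ≈ 1.420 × 10⁸ mm⁴, I_y ≈ 1.267 × 10⁷ mm⁴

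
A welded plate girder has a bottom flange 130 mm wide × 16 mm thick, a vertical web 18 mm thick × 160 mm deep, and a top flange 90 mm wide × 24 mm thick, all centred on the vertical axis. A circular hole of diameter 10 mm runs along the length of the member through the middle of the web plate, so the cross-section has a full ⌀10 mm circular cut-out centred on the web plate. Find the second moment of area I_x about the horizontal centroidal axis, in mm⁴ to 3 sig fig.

I_x ≈ 4.06 × 10⁷ mm⁴

Decompose the section into non-overlapping parts with the origin at the bottom-left of its bounding rectangle.
Bottom plate: 130 × 16, A = 2 080 mm², y = 8 mm, Ī = 44 373 mm⁴.
Web plate: 18 × 160, A = 2 880 mm², y = 96 mm, Ī = 6 144 000 mm⁴.
Top plate: 90 × 24, A = 2 160 mm², y = 188 mm, Ī = 103 680 mm⁴.
Hole (subtracted): ⌀10, A = 78.54 mm², y = 96 mm, Ī = 490.87 mm⁴.
Centroid: ȳ = ΣA·y / ΣA = 98.227 mm.
Transfer each piece to the horizontal centroidal axis using Ī + A·d² with d = y − 98.227:
  bottom plate: d = -90.227 mm → contributes +16 977 398 mm⁴
  web plate: d = -2.2268 mm → contributes +6 158 281 mm⁴
  top plate: d = 89.773 mm → contributes +17 511 607 mm⁴
  hole: d = -2.2268 mm → contributes −880.33 mm⁴
Total I = 40 646 406 mm⁴.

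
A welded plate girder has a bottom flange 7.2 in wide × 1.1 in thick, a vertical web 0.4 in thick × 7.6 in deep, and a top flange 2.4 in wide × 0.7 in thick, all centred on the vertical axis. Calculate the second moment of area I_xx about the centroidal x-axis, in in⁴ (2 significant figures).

I_xx ≈ 130 in⁴

Split into non-overlapping primitives; take the origin at the lower-left of the bounding box.
Bottom plate: 7.2 × 1.1, A = 7.92 in², y = 0.55 in, Ī = 0.7986 in⁴.
Web plate: 0.4 × 7.6, A = 3.04 in², y = 4.9 in, Ī = 14.63 in⁴.
Top plate: 2.4 × 0.7, A = 1.68 in², y = 9.05 in, Ī = 0.0686 in⁴.
Centroid: ȳ = ΣA·y / ΣA = 2.726 in.
Transfer each piece to the centroidal x-axis using Ī + A·d² with d = y − 2.726:
  bottom plate: d = -2.176 in → contributes +38.3 in⁴
  web plate: d = 2.174 in → contributes +29 in⁴
  top plate: d = 6.324 in → contributes +67.26 in⁴
Total I = 134.6 in⁴.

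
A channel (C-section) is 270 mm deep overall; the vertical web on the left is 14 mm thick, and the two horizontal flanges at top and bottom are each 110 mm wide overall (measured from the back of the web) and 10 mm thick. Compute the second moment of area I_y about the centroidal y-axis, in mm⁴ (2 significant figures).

Break the section into simple shapes (no overlaps), measuring from the bottom-left corner of the bounding box.
Web: 14 × 270, A = 3 780 mm², x = 7 mm, Ī = 61 740 mm⁴.
Top flange (beyond web): 96 × 10, A = 960 mm², x = 62 mm, Ī = 737 280 mm⁴.
Bottom flange (beyond web): 96 × 10, A = 960 mm², x = 62 mm, Ī = 737 280 mm⁴.
Centroid: x̄ = ΣA·x / ΣA = 25.53 mm.
Transfer each piece to the centroidal y-axis using Ī + A·d² with d = x − 25.53:
  web: d = -18.53 mm → contributes +1 359 128 mm⁴
  top flange (beyond web): d = 36.47 mm → contributes +2 014 396 mm⁴
  bottom flange (beyond web): d = 36.47 mm → contributes +2 014 396 mm⁴
Total I = 5 387 921 mm⁴.

I_y ≈ 5.4 × 10⁶ mm⁴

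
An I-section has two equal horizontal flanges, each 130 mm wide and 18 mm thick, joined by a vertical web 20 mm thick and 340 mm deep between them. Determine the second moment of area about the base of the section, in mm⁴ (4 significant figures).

Treat the section as a set of non-overlapping primitives; coordinates are from the bounding-box lower-left.
Bottom flange: 130 × 18, A = 2 340 mm², y = 9 mm, Ī = 63 180 mm⁴.
Web: 20 × 340, A = 6 800 mm², y = 188 mm, Ī = 65 506 667 mm⁴.
Top flange: 130 × 18, A = 2 340 mm², y = 367 mm, Ī = 63 180 mm⁴.
Transfer each piece to the base of the section using Ī + A·d² with d = y − 0:
  bottom flange: d = 9 mm → contributes +252 720 mm⁴
  web: d = 188 mm → contributes +305 845 867 mm⁴
  top flange: d = 367 mm → contributes +315 235 440 mm⁴
Total I = 621 334 027 mm⁴.

I_base ≈ 6.213 × 10⁸ mm⁴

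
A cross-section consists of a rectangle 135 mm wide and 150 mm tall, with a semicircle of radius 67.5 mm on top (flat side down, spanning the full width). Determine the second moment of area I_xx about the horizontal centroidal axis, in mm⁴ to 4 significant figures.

Decompose the section into non-overlapping parts with the origin at the bottom-left of its bounding rectangle.
Rectangular body: 135 × 150, A = 20 250 mm², y = 75 mm, Ī = 37 968 750 mm⁴.
Semicircular cap: semicircle r = 67.5, A = 7156.94 mm², y = 178.648 mm, Ī = 2 278 490 mm⁴.
Centroid: ȳ = ΣA·y / ΣA = 102.066 mm.
Transfer each piece to the horizontal centroidal axis using Ī + A·d² with d = y − 102.066:
  rectangular body: d = -27.0662 mm → contributes +52 803 481 mm⁴
  semicircular cap: d = 76.5817 mm → contributes +44 252 193 mm⁴
Total I = 97 055 674 mm⁴.

I_xx ≈ 9.706 × 10⁷ mm⁴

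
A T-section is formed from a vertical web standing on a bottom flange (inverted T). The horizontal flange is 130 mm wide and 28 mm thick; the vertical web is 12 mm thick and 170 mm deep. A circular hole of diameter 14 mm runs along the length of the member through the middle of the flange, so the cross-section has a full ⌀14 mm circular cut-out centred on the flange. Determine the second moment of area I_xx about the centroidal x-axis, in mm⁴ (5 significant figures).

I_xx ≈ 1.7762 × 10⁷ mm⁴

Decompose the section into non-overlapping parts with the origin at the bottom-left of its bounding rectangle.
Flange: 130 × 28, A = 3 640 mm², y = 14 mm, Ī = 237813.3 mm⁴.
Web: 12 × 170, A = 2 040 mm², y = 113 mm, Ī = 4 913 000 mm⁴.
Hole (subtracted): ⌀14, A = 153.938 mm², y = 14 mm, Ī = 1885.741 mm⁴.
Centroid: ȳ = ΣA·y / ΣA = 50.54682 mm.
Transfer each piece to the centroidal x-axis using Ī + A·d² with d = y − 50.54682:
  flange: d = -36.54682 mm → contributes +5 099 653 mm⁴
  web: d = 62.45318 mm → contributes +12 869 815 mm⁴
  hole: d = -36.54682 mm → contributes −207496.2 mm⁴
Total I = 17 761 972 mm⁴.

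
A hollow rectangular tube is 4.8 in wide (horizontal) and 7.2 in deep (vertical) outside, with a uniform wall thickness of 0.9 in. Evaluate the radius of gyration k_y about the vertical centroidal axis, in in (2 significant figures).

k_y ≈ 1.7 in

Treat the section as a set of non-overlapping primitives; coordinates are from the bounding-box lower-left.
Outer rectangle: 4.8 × 7.2, A = 34.56 in², x = 2.4 in, Ī = 66.36 in⁴.
Inner void (subtracted): 3 × 5.4, A = 16.2 in², x = 2.4 in, Ī = 12.15 in⁴.
By symmetry the centroid is at mid-width, x̄ = 2.4 in.
All pieces are centred on the vertical centroidal axis, so I = ΣĪ (holes subtracted) = 54.21 in⁴.
Radius of gyration: k = √(I/A) = √(54.21 / 18.36) = 1.718 in.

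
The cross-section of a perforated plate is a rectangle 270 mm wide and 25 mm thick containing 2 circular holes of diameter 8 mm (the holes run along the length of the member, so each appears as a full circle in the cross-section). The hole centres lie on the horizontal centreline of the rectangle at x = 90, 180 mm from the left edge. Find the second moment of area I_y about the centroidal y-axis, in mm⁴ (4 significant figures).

Decompose the section into non-overlapping parts with the origin at the bottom-left of its bounding rectangle.
Plate: 270 × 25, A = 6 750 mm², x = 135 mm, Ī = 41 006 250 mm⁴.
Hole 1 (subtracted): ⌀8, A = 50.2655 mm², x = 90 mm, Ī = 201.062 mm⁴.
Hole 2 (subtracted): ⌀8, A = 50.2655 mm², x = 180 mm, Ī = 201.062 mm⁴.
By symmetry the centroid is at mid-width, x̄ = 135 mm.
Transfer each piece to the centroidal y-axis using Ī + A·d² with d = x − 135:
  plate: d = 0 mm → contributes +41 006 250 mm⁴
  hole 1: d = -45 mm → contributes −101 989 mm⁴
  hole 2: d = 45 mm → contributes −101 989 mm⁴
Total I = 40 802 273 mm⁴.

I_y ≈ 4.080 × 10⁷ mm⁴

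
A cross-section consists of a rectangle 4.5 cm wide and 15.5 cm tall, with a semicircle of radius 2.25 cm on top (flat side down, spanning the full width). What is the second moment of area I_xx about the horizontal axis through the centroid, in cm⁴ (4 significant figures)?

Split into non-overlapping primitives; take the origin at the lower-left of the bounding box.
Rectangular body: 4.5 × 15.5, A = 69.75 cm², y = 7.75 cm, Ī = 1396.45 cm⁴.
Semicircular cap: semicircle r = 2.25, A = 7.95216 cm², y = 16.4549 cm, Ī = 2.81295 cm⁴.
Centroid: ȳ = ΣA·y / ΣA = 8.64088 cm.
Transfer each piece to the horizontal axis through the centroid using Ī + A·d² with d = y − 8.64088:
  rectangular body: d = -0.890876 cm → contributes +1451.81 cm⁴
  semicircular cap: d = 7.81405 cm → contributes +488.367 cm⁴
Total I = 1940.18 cm⁴.

I_xx ≈ 1940 cm⁴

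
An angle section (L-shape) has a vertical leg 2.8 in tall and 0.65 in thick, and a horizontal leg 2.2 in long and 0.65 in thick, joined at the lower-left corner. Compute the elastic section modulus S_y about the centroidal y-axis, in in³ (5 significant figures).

Split into non-overlapping primitives; take the origin at the lower-left of the bounding box.
Vertical leg: 0.65 × 2.8, A = 1.82 in², x = 0.325 in, Ī = 0.06407917 in⁴.
Horizontal leg (remainder): 1.55 × 0.65, A = 1.0075 in², x = 1.425 in, Ī = 0.2017099 in⁴.
Centroid: x̄ = ΣA·x / ΣA = 0.716954 in.
Transfer each piece to the centroidal y-axis using Ī + A·d² with d = x − 0.716954:
  vertical leg: d = -0.391954 in → contributes +0.343682 in⁴
  horizontal leg (remainder): d = 0.708046 in → contributes +0.706799 in⁴
Total I = 1.050481 in⁴.
Extreme fibre distance c = 1.483046 in; S = I/c = 0.7083267 in³.

S_y ≈ 0.70833 in³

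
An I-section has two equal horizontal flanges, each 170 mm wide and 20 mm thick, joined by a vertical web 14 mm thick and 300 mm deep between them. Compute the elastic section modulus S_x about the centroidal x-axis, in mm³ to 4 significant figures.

Decompose the section into non-overlapping parts with the origin at the bottom-left of its bounding rectangle.
Bottom flange: 170 × 20, A = 3 400 mm², y = 10 mm, Ī = 113 333 mm⁴.
Web: 14 × 300, A = 4 200 mm², y = 170 mm, Ī = 31 500 000 mm⁴.
Top flange: 170 × 20, A = 3 400 mm², y = 330 mm, Ī = 113 333 mm⁴.
By symmetry the centroid is at mid-height, ȳ = 170 mm.
Transfer each piece to the centroidal x-axis using Ī + A·d² with d = y − 170:
  bottom flange: d = -160 mm → contributes +87 153 333 mm⁴
  web: d = 0 mm → contributes +31 500 000 mm⁴
  top flange: d = 160 mm → contributes +87 153 333 mm⁴
Total I = 205 806 667 mm⁴.
Extreme fibre distance c = 170 mm; S = I/c = 1 210 627 mm³.

S_x ≈ 1.211 × 10⁶ mm³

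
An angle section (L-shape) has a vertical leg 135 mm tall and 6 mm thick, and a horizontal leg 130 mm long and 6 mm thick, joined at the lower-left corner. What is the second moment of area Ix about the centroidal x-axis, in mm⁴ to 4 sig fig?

Ix ≈ 2.846 × 10⁶ mm⁴

Decompose the section into non-overlapping parts with the origin at the bottom-left of its bounding rectangle.
Vertical leg: 6 × 135, A = 810 mm², y = 67.5 mm, Ī = 1 230 188 mm⁴.
Horizontal leg (remainder): 124 × 6, A = 744 mm², y = 3 mm, Ī = 2 232 mm⁴.
Centroid: ȳ = ΣA·y / ΣA = 36.6197 mm.
Transfer each piece to the centroidal x-axis using Ī + A·d² with d = y − 36.6197:
  vertical leg: d = 30.8803 mm → contributes +2 002 598 mm⁴
  horizontal leg (remainder): d = -33.6197 mm → contributes +843 163 mm⁴
Total I = 2 845 761 mm⁴.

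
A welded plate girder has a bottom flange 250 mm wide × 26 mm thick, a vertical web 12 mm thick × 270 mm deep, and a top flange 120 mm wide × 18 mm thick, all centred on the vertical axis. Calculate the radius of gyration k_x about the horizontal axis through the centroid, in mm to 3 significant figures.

Decompose the section into non-overlapping parts with the origin at the bottom-left of its bounding rectangle.
Bottom plate: 250 × 26, A = 6 500 mm², y = 13 mm, Ī = 366 167 mm⁴.
Web plate: 12 × 270, A = 3 240 mm², y = 161 mm, Ī = 19 683 000 mm⁴.
Top plate: 120 × 18, A = 2 160 mm², y = 305 mm, Ī = 58 320 mm⁴.
Centroid: ȳ = ΣA·y / ΣA = 106.3 mm.
Transfer each piece to the horizontal axis through the centroid using Ī + A·d² with d = y − 106.3:
  bottom plate: d = -93.297 mm → contributes +56 944 894 mm⁴
  web plate: d = 54.703 mm → contributes +29 378 265 mm⁴
  top plate: d = 198.7 mm → contributes +85 340 934 mm⁴
Total I = 171 664 094 mm⁴.
Radius of gyration: k = √(I/A) = √(171 664 094 / 11 900) = 120.11 mm.

k_x ≈ 120 mm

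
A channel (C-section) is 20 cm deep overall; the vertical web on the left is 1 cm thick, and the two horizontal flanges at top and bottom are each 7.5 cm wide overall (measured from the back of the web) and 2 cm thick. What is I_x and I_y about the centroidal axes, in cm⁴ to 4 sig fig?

Decompose the section into non-overlapping parts with the origin at the bottom-left of its bounding rectangle.
Web: 1 × 20, A = 20 cm², y = 10 cm, Ī = 666.667 cm⁴.
Top flange (beyond web): 6.5 × 2, A = 13 cm², y = 19 cm, Ī = 4.33333 cm⁴.
Bottom flange (beyond web): 6.5 × 2, A = 13 cm², y = 1 cm, Ī = 4.33333 cm⁴.
By symmetry the centroid is at mid-height, ȳ = 10 cm.
Transfer each piece to the centroidal x-axis using Ī + A·d² with d = y − 10:
  web: d = 0 cm → contributes +666.667 cm⁴
  top flange (beyond web): d = 9 cm → contributes +1057.33 cm⁴
  bottom flange (beyond web): d = -9 cm → contributes +1057.33 cm⁴
Total I = 2781.33 cm⁴.
For the y-axis: x̄ = 2.61957 cm.
Repeating about the centroidal y-axis gives I_y = 252.176 cm⁴.

I_x ≈ 2781 cm⁴, I_y ≈ 252.2 cm⁴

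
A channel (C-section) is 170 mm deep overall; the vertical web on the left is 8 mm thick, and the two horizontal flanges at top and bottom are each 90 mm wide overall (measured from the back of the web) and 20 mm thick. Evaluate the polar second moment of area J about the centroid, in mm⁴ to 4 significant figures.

Treat the section as a set of non-overlapping primitives; coordinates are from the bounding-box lower-left.
Web: 8 × 170, A = 1 360 mm², y = 85 mm, Ī = 3 275 333 mm⁴.
Top flange (beyond web): 82 × 20, A = 1 640 mm², y = 160 mm, Ī = 54666.7 mm⁴.
Bottom flange (beyond web): 82 × 20, A = 1 640 mm², y = 10 mm, Ī = 54666.7 mm⁴.
By symmetry the centroid is at mid-height, ȳ = 85 mm.
Transfer each piece to the centroidal x-axis using Ī + A·d² with d = y − 85:
  web: d = 0 mm → contributes +3 275 333 mm⁴
  top flange (beyond web): d = 75 mm → contributes +9 279 667 mm⁴
  bottom flange (beyond web): d = -75 mm → contributes +9 279 667 mm⁴
Total I = 21 834 667 mm⁴.
For the y-axis: x̄ = 35.8103 mm.
Repeating about the centroidal y-axis gives I_y = 3 791 940 mm⁴.
Polar second moment: J = I_x + I_y = 25 626 606 mm⁴.

J ≈ 2.563 × 10⁷ mm⁴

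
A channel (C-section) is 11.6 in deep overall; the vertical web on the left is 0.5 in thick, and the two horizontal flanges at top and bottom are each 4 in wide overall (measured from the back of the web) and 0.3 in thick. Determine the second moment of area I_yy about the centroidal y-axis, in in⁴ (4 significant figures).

Split into non-overlapping primitives; take the origin at the lower-left of the bounding box.
Web: 0.5 × 11.6, A = 5.8 in², x = 0.25 in, Ī = 0.120833 in⁴.
Top flange (beyond web): 3.5 × 0.3, A = 1.05 in², x = 2.25 in, Ī = 1.07188 in⁴.
Bottom flange (beyond web): 3.5 × 0.3, A = 1.05 in², x = 2.25 in, Ī = 1.07188 in⁴.
Centroid: x̄ = ΣA·x / ΣA = 0.781646 in.
Transfer each piece to the centroidal y-axis using Ī + A·d² with d = x − 0.781646:
  web: d = -0.531646 in → contributes +1.76019 in⁴
  top flange (beyond web): d = 1.46835 in → contributes +3.33574 in⁴
  bottom flange (beyond web): d = 1.46835 in → contributes +3.33574 in⁴
Total I = 8.43167 in⁴.

I_yy ≈ 8.432 in⁴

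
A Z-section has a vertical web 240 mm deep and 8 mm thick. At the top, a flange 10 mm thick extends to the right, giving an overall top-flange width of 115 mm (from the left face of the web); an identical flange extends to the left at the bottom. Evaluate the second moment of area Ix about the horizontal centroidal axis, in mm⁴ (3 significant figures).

Decompose the section into non-overlapping parts with the origin at the bottom-left of its bounding rectangle.
Web: 8 × 240, A = 1 920 mm², y = 120 mm, Ī = 9 216 000 mm⁴.
Top flange (beyond web): 107 × 10, A = 1 070 mm², y = 235 mm, Ī = 8916.7 mm⁴.
Bottom flange (beyond web): 107 × 10, A = 1 070 mm², y = 5 mm, Ī = 8916.7 mm⁴.
Centroid: ȳ = ΣA·y / ΣA = 120 mm.
Transfer each piece to the horizontal centroidal axis using Ī + A·d² with d = y − 120:
  web: d = 0 mm → contributes +9 216 000 mm⁴
  top flange (beyond web): d = 115 mm → contributes +14 159 667 mm⁴
  bottom flange (beyond web): d = -115 mm → contributes +14 159 667 mm⁴
Total I = 37 535 333 mm⁴.

Ix ≈ 3.75 × 10⁷ mm⁴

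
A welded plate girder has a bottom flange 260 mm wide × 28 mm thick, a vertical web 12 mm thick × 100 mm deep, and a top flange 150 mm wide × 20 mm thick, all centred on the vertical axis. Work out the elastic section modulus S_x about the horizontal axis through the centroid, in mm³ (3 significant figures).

Decompose the section into non-overlapping parts with the origin at the bottom-left of its bounding rectangle.
Bottom plate: 260 × 28, A = 7 280 mm², y = 14 mm, Ī = 475 627 mm⁴.
Web plate: 12 × 100, A = 1 200 mm², y = 78 mm, Ī = 1 000 000 mm⁴.
Top plate: 150 × 20, A = 3 000 mm², y = 138 mm, Ī = 100 000 mm⁴.
Centroid: ȳ = ΣA·y / ΣA = 53.094 mm.
Transfer each piece to the horizontal axis through the centroid using Ī + A·d² with d = y − 53.094:
  bottom plate: d = -39.094 mm → contributes +11 601 992 mm⁴
  web plate: d = 24.906 mm → contributes +1 744 366 mm⁴
  top plate: d = 84.906 mm → contributes +21 727 047 mm⁴
Total I = 35 073 405 mm⁴.
Extreme fibre distance c = 94.906 mm; S = I/c = 369 560 mm³.

S_x ≈ 3.70 × 10⁵ mm³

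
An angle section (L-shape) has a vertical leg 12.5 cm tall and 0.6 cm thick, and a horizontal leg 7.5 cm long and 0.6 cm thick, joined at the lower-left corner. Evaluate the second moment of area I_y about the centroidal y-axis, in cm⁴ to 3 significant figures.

Decompose the section into non-overlapping parts with the origin at the bottom-left of its bounding rectangle.
Vertical leg: 0.6 × 12.5, A = 7.5 cm², x = 0.3 cm, Ī = 0.225 cm⁴.
Horizontal leg (remainder): 6.9 × 0.6, A = 4.14 cm², x = 4.05 cm, Ī = 16.425 cm⁴.
Centroid: x̄ = ΣA·x / ΣA = 1.6338 cm.
Transfer each piece to the centroidal y-axis using Ī + A·d² with d = x − 1.6338:
  vertical leg: d = -1.3338 cm → contributes +13.567 cm⁴
  horizontal leg (remainder): d = 2.4162 cm → contributes +40.596 cm⁴
Total I = 54.163 cm⁴.

I_y ≈ 54.2 cm⁴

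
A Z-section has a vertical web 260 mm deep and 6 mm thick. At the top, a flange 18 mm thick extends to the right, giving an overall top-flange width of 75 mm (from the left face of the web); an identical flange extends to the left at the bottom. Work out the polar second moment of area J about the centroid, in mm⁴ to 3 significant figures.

J ≈ 4.97 × 10⁷ mm⁴

Decompose the section into non-overlapping parts with the origin at the bottom-left of its bounding rectangle.
Web: 6 × 260, A = 1 560 mm², y = 130 mm, Ī = 8 788 000 mm⁴.
Top flange (beyond web): 69 × 18, A = 1 242 mm², y = 251 mm, Ī = 33 534 mm⁴.
Bottom flange (beyond web): 69 × 18, A = 1 242 mm², y = 9 mm, Ī = 33 534 mm⁴.
Centroid: ȳ = ΣA·y / ΣA = 130 mm.
Transfer each piece to the centroidal x-axis using Ī + A·d² with d = y − 130:
  web: d = 0 mm → contributes +8 788 000 mm⁴
  top flange (beyond web): d = 121 mm → contributes +18 217 656 mm⁴
  bottom flange (beyond web): d = -121 mm → contributes +18 217 656 mm⁴
Total I = 45 223 312 mm⁴.
For the y-axis: x̄ = 72 mm.
Repeating about the centroidal y-axis gives I_y = 4 483 332 mm⁴.
Polar second moment: J = I_x + I_y = 49 706 644 mm⁴.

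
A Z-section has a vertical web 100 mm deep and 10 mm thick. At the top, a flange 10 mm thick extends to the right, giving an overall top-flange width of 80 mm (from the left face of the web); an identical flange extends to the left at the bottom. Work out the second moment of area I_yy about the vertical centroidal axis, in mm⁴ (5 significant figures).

Treat the section as a set of non-overlapping primitives; coordinates are from the bounding-box lower-left.
Web: 10 × 100, A = 1 000 mm², x = 75 mm, Ī = 8333.333 mm⁴.
Top flange (beyond web): 70 × 10, A = 700 mm², x = 115 mm, Ī = 285833.3 mm⁴.
Bottom flange (beyond web): 70 × 10, A = 700 mm², x = 35 mm, Ī = 285833.3 mm⁴.
Centroid: x̄ = ΣA·x / ΣA = 75 mm.
Transfer each piece to the vertical centroidal axis using Ī + A·d² with d = x − 75:
  web: d = 0 mm → contributes +8333.333 mm⁴
  top flange (beyond web): d = 40 mm → contributes +1 405 833 mm⁴
  bottom flange (beyond web): d = -40 mm → contributes +1 405 833 mm⁴
Total I = 2 820 000 mm⁴.

I_yy ≈ 2.8200 × 10⁶ mm⁴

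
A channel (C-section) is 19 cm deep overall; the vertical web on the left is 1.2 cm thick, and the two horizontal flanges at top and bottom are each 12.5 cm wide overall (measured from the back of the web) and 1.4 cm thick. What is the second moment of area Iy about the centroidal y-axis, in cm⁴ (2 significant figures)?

Break the section into simple shapes (no overlaps), measuring from the bottom-left corner of the bounding box.
Web: 1.2 × 19, A = 22.8 cm², x = 0.6 cm, Ī = 2.736 cm⁴.
Top flange (beyond web): 11.3 × 1.4, A = 15.82 cm², x = 6.85 cm, Ī = 168.3 cm⁴.
Bottom flange (beyond web): 11.3 × 1.4, A = 15.82 cm², x = 6.85 cm, Ī = 168.3 cm⁴.
Centroid: x̄ = ΣA·x / ΣA = 4.232 cm.
Transfer each piece to the centroidal y-axis using Ī + A·d² with d = x − 4.232:
  web: d = -3.632 cm → contributes +303.6 cm⁴
  top flange (beyond web): d = 2.618 cm → contributes +276.7 cm⁴
  bottom flange (beyond web): d = 2.618 cm → contributes +276.7 cm⁴
Total I = 857 cm⁴.

Iy ≈ 860 cm⁴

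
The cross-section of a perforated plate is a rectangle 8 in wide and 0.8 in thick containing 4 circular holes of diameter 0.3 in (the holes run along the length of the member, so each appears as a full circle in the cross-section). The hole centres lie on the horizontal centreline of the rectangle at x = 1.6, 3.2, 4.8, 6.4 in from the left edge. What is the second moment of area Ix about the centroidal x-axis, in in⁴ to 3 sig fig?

Ix ≈ 0.340 in⁴

Break the section into simple shapes (no overlaps), measuring from the bottom-left corner of the bounding box.
Plate: 8 × 0.8, A = 6.4 in², y = 0.4 in, Ī = 0.34133 in⁴.
Hole 1 (subtracted): ⌀0.3, A = 0.070686 in², y = 0.4 in, Ī = 0.00039761 in⁴.
Hole 2 (subtracted): ⌀0.3, A = 0.070686 in², y = 0.4 in, Ī = 0.00039761 in⁴.
Hole 3 (subtracted): ⌀0.3, A = 0.070686 in², y = 0.4 in, Ī = 0.00039761 in⁴.
Hole 4 (subtracted): ⌀0.3, A = 0.070686 in², y = 0.4 in, Ī = 0.00039761 in⁴.
By symmetry the centroid is at mid-height, ȳ = 0.4 in.
All pieces are centred on the centroidal x-axis, so I = ΣĪ (holes subtracted) = 0.33974 in⁴.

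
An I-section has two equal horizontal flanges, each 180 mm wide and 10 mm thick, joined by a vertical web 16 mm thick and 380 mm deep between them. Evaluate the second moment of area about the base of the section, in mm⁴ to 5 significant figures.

I_base ≈ 5.9728 × 10⁸ mm⁴

Treat the section as a set of non-overlapping primitives; coordinates are from the bounding-box lower-left.
Bottom flange: 180 × 10, A = 1 800 mm², y = 5 mm, Ī = 15 000 mm⁴.
Web: 16 × 380, A = 6 080 mm², y = 200 mm, Ī = 73 162 667 mm⁴.
Top flange: 180 × 10, A = 1 800 mm², y = 395 mm, Ī = 15 000 mm⁴.
Transfer each piece to a horizontal axis along the bottom face using Ī + A·d² with d = y − 0:
  bottom flange: d = 5 mm → contributes +60 000 mm⁴
  web: d = 200 mm → contributes +316 362 667 mm⁴
  top flange: d = 395 mm → contributes +280 860 000 mm⁴
Total I = 597 282 667 mm⁴.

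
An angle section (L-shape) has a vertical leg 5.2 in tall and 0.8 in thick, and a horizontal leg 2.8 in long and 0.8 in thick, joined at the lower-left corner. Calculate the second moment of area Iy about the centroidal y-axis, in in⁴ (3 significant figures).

Iy ≈ 3.02 in⁴

Split into non-overlapping primitives; take the origin at the lower-left of the bounding box.
Vertical leg: 0.8 × 5.2, A = 4.16 in², x = 0.4 in, Ī = 0.22187 in⁴.
Horizontal leg (remainder): 2 × 0.8, A = 1.6 in², x = 1.8 in, Ī = 0.53333 in⁴.
Centroid: x̄ = ΣA·x / ΣA = 0.78889 in.
Transfer each piece to the centroidal y-axis using Ī + A·d² with d = x − 0.78889:
  vertical leg: d = -0.38889 in → contributes +0.851 in⁴
  horizontal leg (remainder): d = 1.0111 in → contributes +2.1691 in⁴
Total I = 3.0201 in⁴.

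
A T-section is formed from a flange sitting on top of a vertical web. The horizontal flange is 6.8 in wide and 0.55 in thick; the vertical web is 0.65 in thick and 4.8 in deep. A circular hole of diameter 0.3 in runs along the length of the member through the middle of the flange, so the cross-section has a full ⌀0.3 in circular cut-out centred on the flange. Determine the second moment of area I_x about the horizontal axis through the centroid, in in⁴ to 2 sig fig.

I_x ≈ 18 in⁴

Break the section into simple shapes (no overlaps), measuring from the bottom-left corner of the bounding box.
Flange: 6.8 × 0.55, A = 3.74 in², y = 5.075 in, Ī = 0.09428 in⁴.
Web: 0.65 × 4.8, A = 3.12 in², y = 2.4 in, Ī = 5.99 in⁴.
Hole (subtracted): ⌀0.3, A = 0.07069 in², y = 5.075 in, Ī = 0.0003976 in⁴.
Centroid: ȳ = ΣA·y / ΣA = 3.846 in.
Transfer each piece to the horizontal axis through the centroid using Ī + A·d² with d = y − 3.846:
  flange: d = 1.229 in → contributes +5.746 in⁴
  web: d = -1.446 in → contributes +12.51 in⁴
  hole: d = 1.229 in → contributes −0.1072 in⁴
Total I = 18.15 in⁴.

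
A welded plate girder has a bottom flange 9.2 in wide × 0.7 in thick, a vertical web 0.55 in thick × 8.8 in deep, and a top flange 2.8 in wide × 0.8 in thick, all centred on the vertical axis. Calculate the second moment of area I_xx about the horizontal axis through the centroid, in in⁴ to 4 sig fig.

I_xx ≈ 199.4 in⁴

Decompose the section into non-overlapping parts with the origin at the bottom-left of its bounding rectangle.
Bottom plate: 9.2 × 0.7, A = 6.44 in², y = 0.35 in, Ī = 0.262967 in⁴.
Web plate: 0.55 × 8.8, A = 4.84 in², y = 5.1 in, Ī = 31.2341 in⁴.
Top plate: 2.8 × 0.8, A = 2.24 in², y = 9.9 in, Ī = 0.119467 in⁴.
Centroid: ȳ = ΣA·y / ΣA = 3.63269 in.
Transfer each piece to the horizontal axis through the centroid using Ī + A·d² with d = y − 3.63269:
  bottom plate: d = -3.28269 in → contributes +69.6608 in⁴
  web plate: d = 1.46731 in → contributes +41.6546 in⁴
  top plate: d = 6.26731 in → contributes +88.1048 in⁴
Total I = 199.42 in⁴.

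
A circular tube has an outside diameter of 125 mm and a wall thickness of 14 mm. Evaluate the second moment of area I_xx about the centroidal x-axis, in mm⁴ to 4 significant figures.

Decompose the section into non-overlapping parts with the origin at the bottom-left of its bounding rectangle.
Outer circle: ⌀125, A = 12271.8 mm², y = 62.5 mm, Ī = 11 984 225 mm⁴.
Bore (subtracted): ⌀97, A = 7389.81 mm², y = 62.5 mm, Ī = 4 345 671 mm⁴.
By symmetry the centroid is at mid-height, ȳ = 62.5 mm.
All pieces are centred on the centroidal x-axis, so I = ΣĪ (holes subtracted) = 7 638 554 mm⁴.

I_xx ≈ 7.639 × 10⁶ mm⁴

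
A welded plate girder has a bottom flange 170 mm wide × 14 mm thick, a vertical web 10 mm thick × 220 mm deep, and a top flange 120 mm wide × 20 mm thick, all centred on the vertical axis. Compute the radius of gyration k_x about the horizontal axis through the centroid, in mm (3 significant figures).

Decompose the section into non-overlapping parts with the origin at the bottom-left of its bounding rectangle.
Bottom plate: 170 × 14, A = 2 380 mm², y = 7 mm, Ī = 38 873 mm⁴.
Web plate: 10 × 220, A = 2 200 mm², y = 124 mm, Ī = 8 873 333 mm⁴.
Top plate: 120 × 20, A = 2 400 mm², y = 244 mm, Ī = 80 000 mm⁴.
Centroid: ȳ = ΣA·y / ΣA = 125.37 mm.
Transfer each piece to the horizontal axis through the centroid using Ī + A·d² with d = y − 125.37:
  bottom plate: d = -118.37 mm → contributes +33 384 316 mm⁴
  web plate: d = -1.3668 mm → contributes +8 877 443 mm⁴
  top plate: d = 118.63 mm → contributes +33 857 228 mm⁴
Total I = 76 118 988 mm⁴.
Radius of gyration: k = √(I/A) = √(76 118 988 / 6 980) = 104.43 mm.

k_x ≈ 104 mm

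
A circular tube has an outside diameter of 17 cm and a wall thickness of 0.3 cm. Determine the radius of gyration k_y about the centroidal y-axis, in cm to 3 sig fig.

k_y ≈ 5.91 cm

Treat the section as a set of non-overlapping primitives; coordinates are from the bounding-box lower-left.
Outer circle: ⌀17, A = 226.98 cm², x = 8.5 cm, Ī = 4099.8 cm⁴.
Bore (subtracted): ⌀16.4, A = 211.24 cm², x = 8.5 cm, Ī = 3 551 cm⁴.
By symmetry the centroid is at mid-width, x̄ = 8.5 cm.
All pieces are centred on the centroidal y-axis, so I = ΣĪ (holes subtracted) = 548.87 cm⁴.
Radius of gyration: k = √(I/A) = √(548.87 / 15.739) = 5.9053 cm.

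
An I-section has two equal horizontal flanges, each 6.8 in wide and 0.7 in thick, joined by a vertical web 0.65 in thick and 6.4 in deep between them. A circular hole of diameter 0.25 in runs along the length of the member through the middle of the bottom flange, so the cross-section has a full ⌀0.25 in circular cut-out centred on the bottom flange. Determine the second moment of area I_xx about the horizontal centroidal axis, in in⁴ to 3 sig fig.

Break the section into simple shapes (no overlaps), measuring from the bottom-left corner of the bounding box.
Bottom flange: 6.8 × 0.7, A = 4.76 in², y = 0.35 in, Ī = 0.19437 in⁴.
Web: 0.65 × 6.4, A = 4.16 in², y = 3.9 in, Ī = 14.199 in⁴.
Top flange: 6.8 × 0.7, A = 4.76 in², y = 7.45 in, Ī = 0.19437 in⁴.
Hole (subtracted): ⌀0.25, A = 0.049087 in², y = 0.35 in, Ī = 0.00019175 in⁴.
Centroid: ȳ = ΣA·y / ΣA = 3.9128 in.
Transfer each piece to the horizontal centroidal axis using Ī + A·d² with d = y − 3.9128:
  bottom flange: d = -3.5628 in → contributes +60.615 in⁴
  web: d = -0.012784 in → contributes +14.2 in⁴
  top flange: d = 3.5372 in → contributes +59.751 in⁴
  hole: d = -3.5628 in → contributes −0.62328 in⁴
Total I = 133.94 in⁴.

I_xx ≈ 134 in⁴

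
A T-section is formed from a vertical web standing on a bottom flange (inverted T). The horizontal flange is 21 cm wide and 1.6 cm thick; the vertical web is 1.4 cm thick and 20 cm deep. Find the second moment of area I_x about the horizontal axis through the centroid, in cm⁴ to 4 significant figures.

Decompose the section into non-overlapping parts with the origin at the bottom-left of its bounding rectangle.
Flange: 21 × 1.6, A = 33.6 cm², y = 0.8 cm, Ī = 7.168 cm⁴.
Web: 1.4 × 20, A = 28 cm², y = 11.6 cm, Ī = 933.333 cm⁴.
Centroid: ȳ = ΣA·y / ΣA = 5.70909 cm.
Transfer each piece to the horizontal axis through the centroid using Ī + A·d² with d = y − 5.70909:
  flange: d = -4.90909 cm → contributes +816.9 cm⁴
  web: d = 5.89091 cm → contributes +1905.01 cm⁴
Total I = 2721.91 cm⁴.

I_x ≈ 2722 cm⁴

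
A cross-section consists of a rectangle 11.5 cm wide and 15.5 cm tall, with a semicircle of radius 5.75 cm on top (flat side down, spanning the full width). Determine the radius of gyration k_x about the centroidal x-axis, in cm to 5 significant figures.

Decompose the section into non-overlapping parts with the origin at the bottom-left of its bounding rectangle.
Rectangular body: 11.5 × 15.5, A = 178.25 cm², y = 7.75 cm, Ī = 3568.714 cm⁴.
Semicircular cap: semicircle r = 5.75, A = 51.93445 cm², y = 17.94038 cm, Ī = 119.9785 cm⁴.
Centroid: ȳ = ΣA·y / ΣA = 10.04916 cm.
Transfer each piece to the centroidal x-axis using Ī + A·d² with d = y − 10.04916:
  rectangular body: d = -2.299163 cm → contributes +4510.97 cm⁴
  semicircular cap: d = 7.891213 cm → contributes +3354.001 cm⁴
Total I = 7864.971 cm⁴.
Radius of gyration: k = √(I/A) = √(7864.971 / 230.1845) = 5.845351 cm.

k_x ≈ 5.8454 cm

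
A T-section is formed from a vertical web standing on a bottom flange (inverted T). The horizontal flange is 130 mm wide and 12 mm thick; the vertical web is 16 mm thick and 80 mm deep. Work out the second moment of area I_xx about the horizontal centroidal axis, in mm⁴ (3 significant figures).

I_xx ≈ 2.19 × 10⁶ mm⁴

Treat the section as a set of non-overlapping primitives; coordinates are from the bounding-box lower-left.
Flange: 130 × 12, A = 1 560 mm², y = 6 mm, Ī = 18 720 mm⁴.
Web: 16 × 80, A = 1 280 mm², y = 52 mm, Ī = 682 667 mm⁴.
Centroid: ȳ = ΣA·y / ΣA = 26.732 mm.
Transfer each piece to the horizontal centroidal axis using Ī + A·d² with d = y − 26.732:
  flange: d = -20.732 mm → contributes +689 258 mm⁴
  web: d = 25.268 mm → contributes +1 499 885 mm⁴
Total I = 2 189 143 mm⁴.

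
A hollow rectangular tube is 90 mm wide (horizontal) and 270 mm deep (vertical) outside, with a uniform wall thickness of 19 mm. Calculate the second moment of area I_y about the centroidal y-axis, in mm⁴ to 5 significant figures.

Split into non-overlapping primitives; take the origin at the lower-left of the bounding box.
Outer rectangle: 90 × 270, A = 24 300 mm², x = 45 mm, Ī = 16 402 500 mm⁴.
Inner void (subtracted): 52 × 232, A = 12 064 mm², x = 45 mm, Ī = 2 718 421 mm⁴.
By symmetry the centroid is at mid-width, x̄ = 45 mm.
All pieces are centred on the centroidal y-axis, so I = ΣĪ (holes subtracted) = 13 684 079 mm⁴.

I_y ≈ 1.3684 × 10⁷ mm⁴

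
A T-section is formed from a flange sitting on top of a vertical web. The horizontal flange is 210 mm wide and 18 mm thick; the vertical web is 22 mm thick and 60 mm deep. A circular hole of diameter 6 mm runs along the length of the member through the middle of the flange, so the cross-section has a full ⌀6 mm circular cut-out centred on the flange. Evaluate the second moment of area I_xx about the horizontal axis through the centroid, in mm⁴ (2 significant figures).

Treat the section as a set of non-overlapping primitives; coordinates are from the bounding-box lower-left.
Flange: 210 × 18, A = 3 780 mm², y = 69 mm, Ī = 102 060 mm⁴.
Web: 22 × 60, A = 1 320 mm², y = 30 mm, Ī = 396 000 mm⁴.
Hole (subtracted): ⌀6, A = 28.27 mm², y = 69 mm, Ī = 63.62 mm⁴.
Centroid: ȳ = ΣA·y / ΣA = 58.85 mm.
Transfer each piece to the horizontal axis through the centroid using Ī + A·d² with d = y − 58.85:
  flange: d = 10.15 mm → contributes +491 515 mm⁴
  web: d = -28.85 mm → contributes +1 494 636 mm⁴
  hole: d = 10.15 mm → contributes −2 977 mm⁴
Total I = 1 983 174 mm⁴.

I_xx ≈ 2.0 × 10⁶ mm⁴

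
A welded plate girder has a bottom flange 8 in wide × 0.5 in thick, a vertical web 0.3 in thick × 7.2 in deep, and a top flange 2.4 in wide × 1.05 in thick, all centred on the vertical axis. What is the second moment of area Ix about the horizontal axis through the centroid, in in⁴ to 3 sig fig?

Ix ≈ 109 in⁴

Treat the section as a set of non-overlapping primitives; coordinates are from the bounding-box lower-left.
Bottom plate: 8 × 0.5, A = 4 in², y = 0.25 in, Ī = 0.083333 in⁴.
Web plate: 0.3 × 7.2, A = 2.16 in², y = 4.1 in, Ī = 9.3312 in⁴.
Top plate: 2.4 × 1.05, A = 2.52 in², y = 8.225 in, Ī = 0.23153 in⁴.
Centroid: ȳ = ΣA·y / ΣA = 3.5234 in.
Transfer each piece to the horizontal axis through the centroid using Ī + A·d² with d = y − 3.5234:
  bottom plate: d = -3.2734 in → contributes +42.944 in⁴
  web plate: d = 0.57661 in → contributes +10.049 in⁴
  top plate: d = 4.7016 in → contributes +55.937 in⁴
Total I = 108.93 in⁴.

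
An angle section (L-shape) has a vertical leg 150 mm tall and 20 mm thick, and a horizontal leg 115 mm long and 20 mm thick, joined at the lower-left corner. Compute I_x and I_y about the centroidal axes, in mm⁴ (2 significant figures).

I_x ≈ 1.1 × 10⁷ mm⁴, I_y ≈ 5.4 × 10⁶ mm⁴

Treat the section as a set of non-overlapping primitives; coordinates are from the bounding-box lower-left.
Vertical leg: 20 × 150, A = 3 000 mm², y = 75 mm, Ī = 5 625 000 mm⁴.
Horizontal leg (remainder): 95 × 20, A = 1 900 mm², y = 10 mm, Ī = 63 333 mm⁴.
Centroid: ȳ = ΣA·y / ΣA = 49.8 mm.
Transfer each piece to the centroidal x-axis using Ī + A·d² with d = y − 49.8:
  vertical leg: d = 25.2 mm → contributes +7 530 737 mm⁴
  horizontal leg (remainder): d = -39.8 mm → contributes +3 072 392 mm⁴
Total I = 10 603 129 mm⁴.
For the y-axis: x̄ = 32.3 mm.
Repeating about the centroidal y-axis gives I_y = 5 375 004 mm⁴.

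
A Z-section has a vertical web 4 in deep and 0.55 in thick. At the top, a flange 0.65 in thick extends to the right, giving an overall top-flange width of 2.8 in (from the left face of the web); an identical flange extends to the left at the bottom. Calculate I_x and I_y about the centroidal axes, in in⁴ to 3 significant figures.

I_x ≈ 11.2 in⁴, I_y ≈ 7.02 in⁴

Break the section into simple shapes (no overlaps), measuring from the bottom-left corner of the bounding box.
Web: 0.55 × 4, A = 2.2 in², y = 2 in, Ī = 2.9333 in⁴.
Top flange (beyond web): 2.25 × 0.65, A = 1.4625 in², y = 3.675 in, Ī = 0.051492 in⁴.
Bottom flange (beyond web): 2.25 × 0.65, A = 1.4625 in², y = 0.325 in, Ī = 0.051492 in⁴.
Centroid: ȳ = ΣA·y / ΣA = 2 in.
Transfer each piece to the centroidal x-axis using Ī + A·d² with d = y − 2:
  web: d = 0 in → contributes +2.9333 in⁴
  top flange (beyond web): d = 1.675 in → contributes +4.1547 in⁴
  bottom flange (beyond web): d = -1.675 in → contributes +4.1547 in⁴
Total I = 11.243 in⁴.
For the y-axis: x̄ = 2.525 in.
Repeating about the centroidal y-axis gives I_y = 7.0224 in⁴.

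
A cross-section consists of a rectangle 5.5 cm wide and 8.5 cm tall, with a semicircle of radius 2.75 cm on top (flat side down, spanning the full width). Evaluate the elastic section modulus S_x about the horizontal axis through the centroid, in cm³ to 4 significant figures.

S_x ≈ 95.85 cm³

Treat the section as a set of non-overlapping primitives; coordinates are from the bounding-box lower-left.
Rectangular body: 5.5 × 8.5, A = 46.75 cm², y = 4.25 cm, Ī = 281.474 cm⁴.
Semicircular cap: semicircle r = 2.75, A = 11.8791 cm², y = 9.66714 cm, Ī = 6.27715 cm⁴.
Centroid: ȳ = ΣA·y / ΣA = 5.34759 cm.
Transfer each piece to the horizontal axis through the centroid using Ī + A·d² with d = y − 5.34759:
  rectangular body: d = -1.09759 cm → contributes +337.794 cm⁴
  semicircular cap: d = 4.31954 cm → contributes +227.924 cm⁴
Total I = 565.718 cm⁴.
Extreme fibre distance c = 5.90241 cm; S = I/c = 95.8453 cm³.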